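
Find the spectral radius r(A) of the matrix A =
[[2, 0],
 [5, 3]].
r(A) = 3

The eigenvalues of A are the roots of its characteristic polynomial. With M = A (coefficients from the trace and determinant):
  p(λ) = det(λ I - M) = λ^2 - 5λ + 6.
For λ^2 - 5λ + 6 the discriminant is 1. It is a perfect square (1^2), so the roots are rational: λ = (5 ± 1)/2 = 3, 2.
Thus the eigenvalues (to 4 decimals) are 3 (modulus 3); 2 (modulus 2). The spectral radius is the largest modulus: r(A) = 3. (Cross-check: r(A) ≤ ||A||_2 ≈ 6.085; equality holds whenever A is normal, though it can also hold for some non-normal A.)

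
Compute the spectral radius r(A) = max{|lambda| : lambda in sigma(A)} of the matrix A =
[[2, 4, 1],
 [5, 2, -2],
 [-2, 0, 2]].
r(A) ≈ 6.6319

The eigenvalues of A are the roots of its characteristic polynomial. With M = A (coefficients from the trace, the sum of principal 2x2 minors, and det A):
  p(λ) = det(λ I - M) = λ^3 - 6λ^2 - 6λ + 12.
No integer candidate from the rational root theorem (±divisors of 12) is a root, so the roots are irrational. The cubic discriminant is Δ = 16416 > 0, so there are three distinct real roots. p(-2) = -8 and p(-1) = 11 have opposite signs, so a root lies in (-2, -1); Newton's method refines it to λ ≈ -1.6977. p(1) = 1 and p(2) = -16 have opposite signs, so a root lies in (1, 2); Newton's method refines it to λ ≈ 1.0658. p(6) = -24 and p(7) = 19 have opposite signs, so a root lies in (6, 7); Newton's method refines it to λ ≈ 6.6319. Check (Vieta): the three roots sum to 6, matching tr M = 6.
Thus the eigenvalues (to 4 decimals) are -1.6977 (modulus 1.6977); 1.0658 (modulus 1.0658); 6.6319 (modulus 6.6319). The spectral radius is the largest modulus: r(A) ≈ 6.6319. (Cross-check: r(A) ≤ ||A||_2 ≈ 6.9408; equality holds whenever A is normal, though it can also hold for some non-normal A.)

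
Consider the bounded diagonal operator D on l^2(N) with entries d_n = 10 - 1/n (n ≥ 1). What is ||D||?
||D|| = 10

For a diagonal operator on l^2 with entries d_n, ||D|| = sup_n |d_n|. Here d_1 = 9, d_2 = 19/2, ..., and d_n = 10 - 1/n increases monotonically toward 10. All terms lie in [9, 10), so |d_n| = d_n and the supremum is the limit 10, which is not attained by any individual d_n. Hence ||D|| = 10.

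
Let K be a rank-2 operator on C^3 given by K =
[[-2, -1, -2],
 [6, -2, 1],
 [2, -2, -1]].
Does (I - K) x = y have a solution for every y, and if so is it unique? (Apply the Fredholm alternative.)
(I - K) is invertible (det(I - K) = 26 ≠ 0), so for every y in C^3 the equation (I - K) x = y has a unique solution.

K has rank 2 and factors as K = U V^T = u1 v1^T + u2 v2^T with u1 = (-1, -2, -2), v1 = (-2, 1, 0), u2 = (-2, 1, -1), v2 = (2, 0, 1) (multiplying out reproduces the displayed K). The nonzero eigenvalues of U V^T coincide with those of the 2 x 2 matrix G = V^T U = [[v1·u1, v1·u2], [v2·u1, v2·u2]] = [[0, 5], [-4, -5]], and by the Sylvester determinant identity det(I_3 - U V^T) = det(I_2 - V^T U) = det([[1, -5], [4, 6]]) = (1)(6) - (-5)(4) = 26. (Direct check: I - K =
[[3, 1, 2],
 [-6, 3, -1],
 [-2, 2, 2]]
has determinant 26.) The finite-dimensional Fredholm alternative says: either (I - K) is invertible, or ker(I - K) ≠ {0} and then range(I - K) = ker((I - K)^*)^⊥, with dim ker(I - K) = dim ker((I - K)^*). Since det(I - K) ≠ 0, 1 is not an eigenvalue of K and ker(I - K) = {0}, so we are in the first case: for every y there is a unique x = (I - K)^(-1) y. (Explicitly, by the Woodbury identity, (I - U V^T)^(-1) = I + U (I_2 - G)^(-1) V^T.)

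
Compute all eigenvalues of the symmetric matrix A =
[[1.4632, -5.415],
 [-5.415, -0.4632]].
sigma(A) ≈ {-5, 6}

A is real symmetric, so its spectrum consists of real eigenvalues. Expanding the characteristic polynomial of the displayed matrix gives
  det(λ I - A) = p(λ) = λ^2 + (-1)λ + (-30).
Solving p(λ) = 0 yields eigenvalues ≈ -5, 6. (A is shown rounded to 4 decimals, so these recover the underlying integer eigenvalues to within that precision.)
Verification: the trace of A = 1 equals the sum of eigenvalues 1, and det(A) ≈ -30.0000 matches the eigenvalue product -30.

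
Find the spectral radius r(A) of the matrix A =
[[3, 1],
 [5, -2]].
r(A) = (1 + sqrt(45))/2 ≈ 3.8541

The eigenvalues of A are the roots of its characteristic polynomial. With M = A (coefficients from the trace and determinant):
  p(λ) = det(λ I - M) = λ^2 - λ - 11.
For λ^2 - λ - 11 the discriminant is 45. It is nonnegative but not a perfect square, so the roots are real and irrational: λ = (1 ± sqrt(45))/2 ≈ 3.8541, -2.8541.
Thus the eigenvalues (to 4 decimals) are 3.8541 (modulus 3.8541); -2.8541 (modulus 2.8541). The spectral radius is the largest modulus: r(A) = (1 + sqrt(45))/2 ≈ 3.8541. (Cross-check: r(A) ≤ ||A||_2 ≈ 5.9667; equality holds whenever A is normal, though it can also hold for some non-normal A.)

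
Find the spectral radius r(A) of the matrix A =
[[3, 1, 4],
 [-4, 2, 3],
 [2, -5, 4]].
r(A) ≈ 6.8943

The eigenvalues of A are the roots of its characteristic polynomial. With M = A (coefficients from the trace, the sum of principal 2x2 minors, and det A):
  p(λ) = det(λ I - M) = λ^3 - 9λ^2 + 37λ - 155.
No integer candidate from the rational root theorem (±divisors of 155) is a root, so the roots are irrational. The cubic discriminant is Δ = -263308 < 0, so there is one real root and a complex-conjugate pair. p(6) = -41 and p(7) = 6 have opposite signs, so a root lies in (6, 7); Newton's method refines it to λ ≈ 6.8943. Dividing out (λ - (6.8943)) leaves approximately λ^2 - 2.1057λ + 22.4825. For λ^2 - 2.1057λ + 22.4825 the discriminant is -85.4958. It is negative, so the remaining roots are the complex-conjugate pair λ ≈ 1.0529 ± 4.6232i. Their product equals the constant term, so |λ|^2 ≈ 22.4825 and |λ| ≈ 4.7416.
Thus the eigenvalues (to 4 decimals) are 6.8943 (modulus 6.8943); 1.0529 ± 4.6232i (modulus 4.7416). The spectral radius is the largest modulus: r(A) ≈ 6.8943. (Cross-check: r(A) ≤ ||A||_2 ≈ 7.4592; equality holds whenever A is normal, though it can also hold for some non-normal A.)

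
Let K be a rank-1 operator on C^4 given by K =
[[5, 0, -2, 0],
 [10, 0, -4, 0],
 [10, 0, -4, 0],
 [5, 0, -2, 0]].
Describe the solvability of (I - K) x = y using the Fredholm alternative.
(I - K) is singular (det(I - K) = 0, i.e. 1 ∈ sigma(K)). (I - K) x = y is solvable iff y ⊥ ker((I - K)^*) = span{(5, 0, -2, 0)}, i.e. iff 5y_1 - 2y_3 = 0. When solvable, the solutions are x = y + c·(1, 2, 2, 1), c arbitrary (ker(I - K) = span{(1, 2, 2, 1)}, dimension 1).

K has rank 1, so it is an outer product K = u v^T: every row of K is a multiple of one row vector. Reading off the entries, u = (1, 2, 2, 1) and v = (5, 0, -2, 0) (row i of K equals u_i·v^T). A rank-one matrix u v^T satisfies K u = u (v·u) and kills the (3)-dimensional subspace v^⊥, so its characteristic polynomial is lambda^3 (lambda - v·u) with v·u = tr K = 1. Hence the eigenvalues of I - K are 1 (multiplicity 3) and 1 - (1) = 0, so det(I - K) = 0. (Direct check: I - K =
[[-4, 0, 2, 0],
 [-10, 1, 4, 0],
 [-10, 0, 5, 0],
 [-5, 0, 2, 1]]
has determinant 0.) So 1 is an eigenvalue of K and (I - K) is not invertible. The finite-dimensional Fredholm alternative says: either (I - K) is invertible, or ker(I - K) ≠ {0} and then range(I - K) = ker((I - K)^*)^⊥, with dim ker(I - K) = dim ker((I - K)^*). We are in the second case, so we need both kernels. Kernel of I - K: (I - K) u = u - u (v·u) = u - u = 0, so ker(I - K) = span{u} = span{(1, 2, 2, 1)} (it is exactly 1-dimensional because rank(I - K) = 3). Kernel of the adjoint: K is real, so (I - K)^* = I - K^T = I - v u^T, and (I - v u^T) v = v - v (u·v) = 0; hence ker((I - K)^*) = span{v} = span{(5, 0, -2, 0)}. Therefore (I - K) x = y is solvable iff <y, v> = 0, i.e. iff 5y_1 - 2y_3 = 0. When this holds, K y = u (v·y) = 0, so (I - K) y = y and x = y is a particular solution; the full solution set is the line x = y + c·u = y + c·(1, 2, 2, 1), c ∈ C.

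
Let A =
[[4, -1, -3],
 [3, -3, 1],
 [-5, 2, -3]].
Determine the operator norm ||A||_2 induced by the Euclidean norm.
||A||_2 ≈ 7.9173 (= sqrt(largest eigenvalue of A^T A))

||A||_2 = sigma_max(A) = sqrt(lambda_max(A^T A)). Form the symmetric matrix M = A^T A =
[[50, -23, 6],
 [-23, 14, -6],
 [6, -6, 19]].
Its characteristic polynomial (trace, sum of principal 2x2 minors, determinant of M give the coefficients) is
  p(λ) = det(λ I - M) = λ^3 - 83λ^2 + 1315λ - 2601.
No integer candidate from the rational root theorem (±divisors of 2601) is a root, so the roots are irrational. The cubic discriminant is Δ = 1795325760 > 0, so there are three distinct real roots. p(2) = -295 and p(3) = 624 have opposite signs, so a root lies in (2, 3); Newton's method refines it to λ ≈ 2.3036. p(18) = 9 and p(19) = -720 have opposite signs, so a root lies in (18, 19); Newton's method refines it to λ ≈ 18.0128. p(62) = -1795 and p(63) = 864 have opposite signs, so a root lies in (62, 63); Newton's method refines it to λ ≈ 62.6836. Check (Vieta): the three roots sum to 83, matching tr M = 83.
So the eigenvalues of A^T A are ≈ 2.3036, 18.0128, 62.6836 (all ≥ 0, as they must be for A^T A). The largest is λ_max ≈ 62.6836, hence ||A||_2 = sqrt(λ_max) ≈ 7.9173.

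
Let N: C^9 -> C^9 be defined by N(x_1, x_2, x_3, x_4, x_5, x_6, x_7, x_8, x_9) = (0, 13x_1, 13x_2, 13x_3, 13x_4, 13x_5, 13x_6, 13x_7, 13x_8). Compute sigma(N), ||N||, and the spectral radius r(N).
sigma(N) = {0}; ||N|| = 13; r(N) = 0. (N is nilpotent with N^9 = 0.)

On C^9, N is a strictly lower-triangular matrix with 13 on the subdiagonal and zeros elsewhere, so its characteristic polynomial is lambda^9 and every eigenvalue is 0: sigma(N) = {0}. For the operator norm, N e_i = 13e_{i+1} for i = 1, ..., 8 and N e_9 = 0, so the singular values of N are 13 (with multiplicity 8) and 0; hence ||N|| = 13. The spectral radius r(N) = max|lambda| = 0. Note ||N|| > r(N) — characteristic of non-normal nilpotent operators. Indeed N^9 = 0.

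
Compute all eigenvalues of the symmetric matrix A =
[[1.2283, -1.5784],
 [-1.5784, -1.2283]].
sigma(A) ≈ {-2, 2}

A is real symmetric, so its spectrum consists of real eigenvalues. Expanding the characteristic polynomial of the displayed matrix gives
  det(λ I - A) = p(λ) = λ^2 + (0)λ + (-4).
Solving p(λ) = 0 yields eigenvalues ≈ -2, 2. (A is shown rounded to 4 decimals, so these recover the underlying integer eigenvalues to within that precision.)
Verification: the trace of A = 0 equals the sum of eigenvalues 0, and det(A) ≈ -4.0001 matches the eigenvalue product -4.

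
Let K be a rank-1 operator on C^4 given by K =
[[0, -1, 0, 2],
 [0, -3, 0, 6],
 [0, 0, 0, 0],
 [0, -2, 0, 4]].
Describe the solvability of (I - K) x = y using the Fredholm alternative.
(I - K) is singular (det(I - K) = 0, i.e. 1 ∈ sigma(K)). (I - K) x = y is solvable iff y ⊥ ker((I - K)^*) = span{(0, -1, 0, 2)}, i.e. iff -y_2 + 2y_4 = 0. When solvable, the solutions are x = y + c·(1, 3, 0, 2), c arbitrary (ker(I - K) = span{(1, 3, 0, 2)}, dimension 1).

K has rank 1, so it is an outer product K = u v^T: every row of K is a multiple of one row vector. Reading off the entries, u = (1, 3, 0, 2) and v = (0, -1, 0, 2) (row i of K equals u_i·v^T). A rank-one matrix u v^T satisfies K u = u (v·u) and kills the (3)-dimensional subspace v^⊥, so its characteristic polynomial is lambda^3 (lambda - v·u) with v·u = tr K = 1. Hence the eigenvalues of I - K are 1 (multiplicity 3) and 1 - (1) = 0, so det(I - K) = 0. (Direct check: I - K =
[[1, 1, 0, -2],
 [0, 4, 0, -6],
 [0, 0, 1, 0],
 [0, 2, 0, -3]]
has determinant 0.) So 1 is an eigenvalue of K and (I - K) is not invertible. The finite-dimensional Fredholm alternative says: either (I - K) is invertible, or ker(I - K) ≠ {0} and then range(I - K) = ker((I - K)^*)^⊥, with dim ker(I - K) = dim ker((I - K)^*). We are in the second case, so we need both kernels. Kernel of I - K: (I - K) u = u - u (v·u) = u - u = 0, so ker(I - K) = span{u} = span{(1, 3, 0, 2)} (it is exactly 1-dimensional because rank(I - K) = 3). Kernel of the adjoint: K is real, so (I - K)^* = I - K^T = I - v u^T, and (I - v u^T) v = v - v (u·v) = 0; hence ker((I - K)^*) = span{v} = span{(0, -1, 0, 2)}. Therefore (I - K) x = y is solvable iff <y, v> = 0, i.e. iff -y_2 + 2y_4 = 0. When this holds, K y = u (v·y) = 0, so (I - K) y = y and x = y is a particular solution; the full solution set is the line x = y + c·u = y + c·(1, 3, 0, 2), c ∈ C.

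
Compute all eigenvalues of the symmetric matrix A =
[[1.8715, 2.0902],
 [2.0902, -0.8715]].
sigma(A) ≈ {-2, 3}

A is real symmetric, so its spectrum consists of real eigenvalues. Expanding the characteristic polynomial of the displayed matrix gives
  det(λ I - A) = p(λ) = λ^2 + (-1)λ + (-6).
Solving p(λ) = 0 yields eigenvalues ≈ -2, 3. (A is shown rounded to 4 decimals, so these recover the underlying integer eigenvalues to within that precision.)
Verification: the trace of A = 1 equals the sum of eigenvalues 1, and det(A) ≈ -5.9999 matches the eigenvalue product -6.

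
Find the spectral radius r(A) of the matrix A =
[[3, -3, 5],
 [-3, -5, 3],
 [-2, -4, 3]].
r(A) = sqrt(32)/2 ≈ 2.8284

The eigenvalues of A are the roots of its characteristic polynomial. With M = A (coefficients from the trace, the sum of principal 2x2 minors, and det A):
  p(λ) = det(λ I - M) = λ^3 - λ^2 - 8λ + 8.
By the rational root theorem any rational root is an integer divisor of 8. Testing λ = 1: p(1) = 1 - 1 - 8 + 8 = 0, so λ = 1 is a root. Dividing out (λ - 1) leaves p(λ) = (λ - 1)(λ^2 - 8). For λ^2 - 8 the discriminant is 32. It is nonnegative but not a perfect square, so the roots are real and irrational: λ = ± sqrt(32)/2 ≈ 2.8284, -2.8284.
Thus the eigenvalues (to 4 decimals) are 2.8284 (modulus 2.8284); -2.8284 (modulus 2.8284); 1 (modulus 1). The spectral radius is the largest modulus: r(A) = sqrt(32)/2 ≈ 2.8284. (Cross-check: r(A) ≤ ||A||_2 ≈ 9.4987; equality holds whenever A is normal, though it can also hold for some non-normal A.)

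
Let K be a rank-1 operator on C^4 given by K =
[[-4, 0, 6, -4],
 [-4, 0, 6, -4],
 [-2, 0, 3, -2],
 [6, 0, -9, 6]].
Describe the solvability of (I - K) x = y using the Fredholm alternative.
(I - K) is invertible (det(I - K) = -4 ≠ 0), so for every y in C^4 the equation (I - K) x = y has a unique solution.

K has rank 1, so it is an outer product K = u v^T: every row of K is a multiple of one row vector. Reading off the entries, u = (2, 2, 1, -3) and v = (-2, 0, 3, -2) (row i of K equals u_i·v^T). A rank-one matrix u v^T satisfies K u = u (v·u) and kills the (3)-dimensional subspace v^⊥, so its characteristic polynomial is lambda^3 (lambda - v·u) with v·u = tr K = 5. Hence the eigenvalues of I - K are 1 (multiplicity 3) and 1 - (5) = -4, so det(I - K) = -4. (Direct check: I - K =
[[5, 0, -6, 4],
 [4, 1, -6, 4],
 [2, 0, -2, 2],
 [-6, 0, 9, -5]]
has determinant -4.) The finite-dimensional Fredholm alternative says: either (I - K) is invertible, or ker(I - K) ≠ {0} and then range(I - K) = ker((I - K)^*)^⊥, with dim ker(I - K) = dim ker((I - K)^*). Since det(I - K) ≠ 0, 1 is not an eigenvalue of K and ker(I - K) = {0}, so we are in the first case: for every y there is a unique x = (I - K)^(-1) y. Explicitly, by the Sherman–Morrison formula, (I - u v^T)^(-1) = I + u v^T/(1 - v·u), i.e. (I - K)^(-1) = I + K/(-4).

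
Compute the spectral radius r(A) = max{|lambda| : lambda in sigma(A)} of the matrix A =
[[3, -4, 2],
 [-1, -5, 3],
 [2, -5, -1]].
r(A) ≈ 4.3447

The eigenvalues of A are the roots of its characteristic polynomial. With M = A (coefficients from the trace, the sum of principal 2x2 minors, and det A):
  p(λ) = det(λ I - M) = λ^3 + 3λ^2 - 6λ - 70.
No integer candidate from the rational root theorem (±divisors of 70) is a root, so the roots are irrational. The cubic discriminant is Δ = -100872 < 0, so there is one real root and a complex-conjugate pair. p(3) = -34 and p(4) = 18 have opposite signs, so a root lies in (3, 4); Newton's method refines it to λ ≈ 3.7083. Dividing out (λ - (3.7083)) leaves approximately λ^2 + 6.7083λ + 18.8765. For λ^2 + 6.7083λ + 18.8765 the discriminant is -30.5046. It is negative, so the remaining roots are the complex-conjugate pair λ ≈ -3.3542 ± 2.7615i. Their product equals the constant term, so |λ|^2 ≈ 18.8765 and |λ| ≈ 4.3447.
Thus the eigenvalues (to 4 decimals) are 3.7083 (modulus 3.7083); -3.3542 ± 2.7615i (modulus 4.3447). The spectral radius is the largest modulus: r(A) ≈ 4.3447. (Cross-check: r(A) ≤ ||A||_2 ≈ 8.7202; equality holds whenever A is normal, though it can also hold for some non-normal A.)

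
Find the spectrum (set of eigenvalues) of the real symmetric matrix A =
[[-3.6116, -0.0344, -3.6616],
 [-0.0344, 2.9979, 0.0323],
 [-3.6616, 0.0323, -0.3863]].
sigma(A) ≈ {-6, 2, 3}

A is real symmetric, so its spectrum consists of real eigenvalues. Expanding the characteristic polynomial of the displayed matrix gives
  det(λ I - A) = p(λ) = λ^3 + (1)λ^2 + (-24)λ + (35.9989).
Solving p(λ) = 0 yields eigenvalues ≈ -6, 2, 3. (A is shown rounded to 4 decimals, so these recover the underlying integer eigenvalues to within that precision.)
Verification: the trace of A = -1 equals the sum of eigenvalues -1, and det(A) ≈ -35.9989 matches the eigenvalue product -36.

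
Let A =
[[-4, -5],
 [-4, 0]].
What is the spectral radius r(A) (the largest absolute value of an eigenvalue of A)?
r(A) = (4 + sqrt(96))/2 ≈ 6.899

The eigenvalues of A are the roots of its characteristic polynomial. With M = A (coefficients from the trace and determinant):
  p(λ) = det(λ I - M) = λ^2 + 4λ - 20.
For λ^2 + 4λ - 20 the discriminant is 96. It is nonnegative but not a perfect square, so the roots are real and irrational: λ = (-4 ± sqrt(96))/2 ≈ 2.899, -6.899.
Thus the eigenvalues (to 4 decimals) are 2.899 (modulus 2.899); -6.899 (modulus 6.899). The spectral radius is the largest modulus: r(A) = (4 + sqrt(96))/2 ≈ 6.899. (Cross-check: r(A) ≤ ||A||_2 ≈ 6.986; equality holds whenever A is normal, though it can also hold for some non-normal A.)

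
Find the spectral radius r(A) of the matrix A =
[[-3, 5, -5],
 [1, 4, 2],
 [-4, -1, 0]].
r(A) ≈ 6.7857

The eigenvalues of A are the roots of its characteristic polynomial. With M = A (coefficients from the trace, the sum of principal 2x2 minors, and det A):
  p(λ) = det(λ I - M) = λ^3 - λ^2 - 35λ + 121.
No integer candidate from the rational root theorem (±divisors of 121) is a root, so the roots are irrational. The cubic discriminant is Δ = -145868 < 0, so there is one real root and a complex-conjugate pair. p(-7) = -26 and p(-6) = 79 have opposite signs, so a root lies in (-7, -6); Newton's method refines it to λ ≈ -6.7857. Dividing out (λ - (-6.7857)) leaves approximately λ^2 - 7.7857λ + 17.8316. For λ^2 - 7.7857λ + 17.8316 the discriminant is -10.7091. It is negative, so the remaining roots are the complex-conjugate pair λ ≈ 3.8929 ± 1.6362i. Their product equals the constant term, so |λ|^2 ≈ 17.8316 and |λ| ≈ 4.2227.
Thus the eigenvalues (to 4 decimals) are -6.7857 (modulus 6.7857); 3.8929 ± 1.6362i (modulus 4.2227). The spectral radius is the largest modulus: r(A) ≈ 6.7857. (Cross-check: r(A) ≤ ||A||_2 ≈ 7.8081; equality holds whenever A is normal, though it can also hold for some non-normal A.)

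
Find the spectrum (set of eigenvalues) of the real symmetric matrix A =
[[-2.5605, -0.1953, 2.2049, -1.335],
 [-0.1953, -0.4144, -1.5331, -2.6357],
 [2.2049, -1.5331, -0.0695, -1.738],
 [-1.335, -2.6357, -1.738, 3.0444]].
sigma(A) ≈ {-4, -3, 2, 5}

A is real symmetric, so its spectrum consists of real eigenvalues. Expanding the characteristic polynomial of the displayed matrix gives
  det(λ I - A) = p(λ) = λ^4 + (0)λ^3 + (-27)λ^2 + (-14)λ + (120.0068).
Solving p(λ) = 0 yields eigenvalues ≈ -4, -3, 2, 5. (A is shown rounded to 4 decimals, so these recover the underlying integer eigenvalues to within that precision.)
Verification: the trace of A = 0 equals the sum of eigenvalues 0, and det(A) ≈ 120.0068 matches the eigenvalue product 120.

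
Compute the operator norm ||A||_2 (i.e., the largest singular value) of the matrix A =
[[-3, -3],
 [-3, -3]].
||A||_2 = 6 (= sqrt(largest eigenvalue of A^T A))

||A||_2 = sigma_max(A) = sqrt(lambda_max(A^T A)). Form the symmetric matrix M = A^T A =
[[18, 18],
 [18, 18]].
Its characteristic polynomial (trace, determinant of M give the coefficients) is
  p(λ) = det(λ I - M) = λ^2 - 36λ.
For λ^2 - 36λ the discriminant is 1296. It is a perfect square (36^2), so the roots are rational: λ = (36 ± 36)/2 = 36, 0.
So the eigenvalues of A^T A are ≈ 0, 36 (all ≥ 0, as they must be for A^T A). The largest is λ_max = 36, hence ||A||_2 = sqrt(λ_max) = 6.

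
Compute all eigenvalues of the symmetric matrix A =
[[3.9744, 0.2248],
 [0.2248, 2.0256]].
sigma(A) ≈ {2, 4}

A is real symmetric, so its spectrum consists of real eigenvalues. Expanding the characteristic polynomial of the displayed matrix gives
  det(λ I - A) = p(λ) = λ^2 + (-6)λ + (8).
Solving p(λ) = 0 yields eigenvalues ≈ 2, 4. (A is shown rounded to 4 decimals, so these recover the underlying integer eigenvalues to within that precision.)
Verification: the trace of A = 6 equals the sum of eigenvalues 6, and det(A) ≈ 8.0000 matches the eigenvalue product 8.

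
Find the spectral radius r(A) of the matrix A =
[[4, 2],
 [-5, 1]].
r(A) = sqrt(14) ≈ 3.7417

The eigenvalues of A are the roots of its characteristic polynomial. With M = A (coefficients from the trace and determinant):
  p(λ) = det(λ I - M) = λ^2 - 5λ + 14.
For λ^2 - 5λ + 14 the discriminant is -31. It is negative, so the roots are the complex-conjugate pair λ = 5/2 ± (sqrt(31)/2) i ≈ 2.5 ± 2.7839i. For a conjugate pair the product of the roots equals the constant term, so |λ|^2 = 14 and |λ| = sqrt(14) ≈ 3.7417.
Thus the eigenvalues (to 4 decimals) are 2.5 ± 2.7839i (modulus 3.7417). The spectral radius is the largest modulus: r(A) = sqrt(14) ≈ 3.7417. (Cross-check: r(A) ≤ ||A||_2 ≈ 6.4225; equality holds whenever A is normal, though it can also hold for some non-normal A.)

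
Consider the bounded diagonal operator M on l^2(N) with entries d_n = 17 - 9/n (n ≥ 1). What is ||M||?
||M|| = 17

For a diagonal operator on l^2 with entries d_n, ||M|| = sup_n |d_n|. Here d_1 = 8, d_2 = 25/2, ..., and d_n = 17 - 9/n increases monotonically toward 17. All terms lie in [8, 17), so |d_n| = d_n and the supremum is the limit 17, which is not attained by any individual d_n. Hence ||M|| = 17.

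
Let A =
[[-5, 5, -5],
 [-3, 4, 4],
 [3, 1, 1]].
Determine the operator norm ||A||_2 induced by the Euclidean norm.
||A||_2 ≈ 9.14 (= sqrt(largest eigenvalue of A^T A))

||A||_2 = sigma_max(A) = sqrt(lambda_max(A^T A)). Form the symmetric matrix M = A^T A =
[[43, -34, 16],
 [-34, 42, -8],
 [16, -8, 42]].
Its characteristic polynomial (trace, sum of principal 2x2 minors, determinant of M give the coefficients) is
  p(λ) = det(λ I - M) = λ^3 - 127λ^2 + 3900λ - 22500.
No integer candidate from the rational root theorem (±divisors of 22500) is a root, so the roots are irrational. The cubic discriminant is Δ = 10619370000 > 0, so there are three distinct real roots. p(7) = -1080 and p(8) = 1084 have opposite signs, so a root lies in (7, 8); Newton's method refines it to λ ≈ 7.487. p(35) = 1300 and p(36) = -36 have opposite signs, so a root lies in (35, 36); Newton's method refines it to λ ≈ 35.9734. p(83) = -1916 and p(84) = 1692 have opposite signs, so a root lies in (83, 84); Newton's method refines it to λ ≈ 83.5395. Check (Vieta): the three roots sum to 127, matching tr M = 127.
So the eigenvalues of A^T A are ≈ 7.487, 35.9734, 83.5395 (all ≥ 0, as they must be for A^T A). The largest is λ_max ≈ 83.5395, hence ||A||_2 = sqrt(λ_max) ≈ 9.14.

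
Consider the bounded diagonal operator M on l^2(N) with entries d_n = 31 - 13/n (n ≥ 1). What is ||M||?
||M|| = 31

For a diagonal operator on l^2 with entries d_n, ||M|| = sup_n |d_n|. Here d_1 = 18, d_2 = 49/2, ..., and d_n = 31 - 13/n increases monotonically toward 31. All terms lie in [18, 31), so |d_n| = d_n and the supremum is the limit 31, which is not attained by any individual d_n. Hence ||M|| = 31.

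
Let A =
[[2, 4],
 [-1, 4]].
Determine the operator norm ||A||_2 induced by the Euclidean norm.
||A||_2 = sqrt((37 + sqrt(793))/2) ≈ 5.7079 (= sqrt(largest eigenvalue of A^T A))

||A||_2 = sigma_max(A) = sqrt(lambda_max(A^T A)). Form the symmetric matrix M = A^T A =
[[5, 4],
 [4, 32]].
Its characteristic polynomial (trace, determinant of M give the coefficients) is
  p(λ) = det(λ I - M) = λ^2 - 37λ + 144.
For λ^2 - 37λ + 144 the discriminant is 793. It is nonnegative but not a perfect square, so the roots are real and irrational: λ = (37 ± sqrt(793))/2 ≈ 32.5801, 4.4199.
So the eigenvalues of A^T A are ≈ 4.4199, 32.5801 (all ≥ 0, as they must be for A^T A). The largest is λ_max = (37 + sqrt(793))/2 ≈ 32.5801, hence ||A||_2 = sqrt(λ_max) = sqrt((37 + sqrt(793))/2) ≈ 5.7079.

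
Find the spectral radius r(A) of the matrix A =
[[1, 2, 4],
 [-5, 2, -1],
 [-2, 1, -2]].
r(A) ≈ 4.2342

The eigenvalues of A are the roots of its characteristic polynomial. With M = A (coefficients from the trace, the sum of principal 2x2 minors, and det A):
  p(λ) = det(λ I - M) = λ^3 - λ^2 + 15λ + 23.
No integer candidate from the rational root theorem (±divisors of 23) is a root, so the roots are irrational. The cubic discriminant is Δ = -33676 < 0, so there is one real root and a complex-conjugate pair. p(-2) = -19 and p(-1) = 6 have opposite signs, so a root lies in (-2, -1); Newton's method refines it to λ ≈ -1.2829. Dividing out (λ - (-1.2829)) leaves approximately λ^2 - 2.2829λ + 17.9286. For λ^2 - 2.2829λ + 17.9286 the discriminant is -66.503. It is negative, so the remaining roots are the complex-conjugate pair λ ≈ 1.1414 ± 4.0775i. Their product equals the constant term, so |λ|^2 ≈ 17.9286 and |λ| ≈ 4.2342.
Thus the eigenvalues (to 4 decimals) are -1.2829 (modulus 1.2829); 1.1414 ± 4.0775i (modulus 4.2342). The spectral radius is the largest modulus: r(A) ≈ 4.2342. (Cross-check: r(A) ≤ ||A||_2 ≈ 6.3596; equality holds whenever A is normal, though it can also hold for some non-normal A.)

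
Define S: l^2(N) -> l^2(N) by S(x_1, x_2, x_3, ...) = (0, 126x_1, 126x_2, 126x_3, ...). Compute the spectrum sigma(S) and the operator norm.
sigma(S) = closed disk {z in C : |z| ≤ 126}; ||S|| = 126

Note S = 126·U where U is the unit right shift (U x)_k = x_{k-1} (with x_0 := 0); so ||S|| = 126||U|| and sigma(S) = 126·sigma(U). ||S x||^2 = sum_{k≥1} |126x_k|^2 = 15876||x||^2, so ||S|| = 126 and sigma(S) ⊂ {|z| ≤ 126}. For any |lambda| < 126, the equation (S - lambda I) x = 0 forces x_1 = 0, then 126x_k = lambda x_{k+1} ⇒ x = 0, so S has no eigenvalues. But (S - lambda I) is not surjective for |lambda| < 126: solving (S - lambda I) x = e_1 would require x_n proportional to (lambda/126)^(-n), which is not in l^2. So every |lambda| < 126 lies in the residual spectrum. The boundary |lambda| = 126 is in the approximate point spectrum (the spectrum is closed). Hence sigma(S) is the closed disk of radius 126.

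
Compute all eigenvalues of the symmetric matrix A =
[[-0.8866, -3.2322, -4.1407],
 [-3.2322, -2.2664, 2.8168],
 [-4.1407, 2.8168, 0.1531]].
sigma(A) ≈ {-5, -4, 6}

A is real symmetric, so its spectrum consists of real eigenvalues. Expanding the characteristic polynomial of the displayed matrix gives
  det(λ I - A) = p(λ) = λ^3 + (3)λ^2 + (-34)λ + (-119.9988).
Solving p(λ) = 0 yields eigenvalues ≈ -5, -4, 6. (A is shown rounded to 4 decimals, so these recover the underlying integer eigenvalues to within that precision.)
Verification: the trace of A = -3 equals the sum of eigenvalues -3, and det(A) ≈ 119.9988 matches the eigenvalue product 120.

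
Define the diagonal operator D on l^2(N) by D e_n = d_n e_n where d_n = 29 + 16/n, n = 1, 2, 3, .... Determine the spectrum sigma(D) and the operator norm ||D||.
sigma(D) = {29 + 16/n : n ≥ 1} ∪ {29}; ||D|| = 45

A bounded diagonal operator on l^2 with diagonal entries d_n has spectrum equal to the closure of {d_n : n ≥ 1}: every d_n is an eigenvalue (with eigenvector e_n), so {d_n} ⊂ sigma(D); the spectrum is closed, so its closure is too; and for lambda not in the closure, (D - lambda I) has bounded inverse (the diagonal entries 1/(d_n - lambda) are bounded). For our sequence d_n = 29 + 16/n, n = 1, 2, 3, ...:
  - {d_n} = {29 + 16/n : n ≥ 1}; the only limit point is 29
  - closure = {29 + 16/n : n ≥ 1} ∪ {29}
For the norm: a diagonal operator has ||D|| = sup_n |d_n|. Here d_n = 29 + 16/n is positive and decreasing, so sup_n |d_n| = d_1 = 29 + 16 = 45. So ||D|| = 45.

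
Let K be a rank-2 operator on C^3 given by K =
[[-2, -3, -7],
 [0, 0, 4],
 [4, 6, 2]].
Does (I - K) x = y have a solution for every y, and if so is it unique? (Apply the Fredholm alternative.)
(I - K) is invertible (det(I - K) = 1 ≠ 0), so for every y in C^3 the equation (I - K) x = y has a unique solution.

K has rank 2 and factors as K = U V^T = u1 v1^T + u2 v2^T with u1 = (-1, 0, 2), v1 = (2, 3, 3), u2 = (2, -2, 2), v2 = (0, 0, -2) (multiplying out reproduces the displayed K). The nonzero eigenvalues of U V^T coincide with those of the 2 x 2 matrix G = V^T U = [[v1·u1, v1·u2], [v2·u1, v2·u2]] = [[4, 4], [-4, -4]], and by the Sylvester determinant identity det(I_3 - U V^T) = det(I_2 - V^T U) = det([[-3, -4], [4, 5]]) = (-3)(5) - (-4)(4) = 1. (Direct check: I - K =
[[3, 3, 7],
 [0, 1, -4],
 [-4, -6, -1]]
has determinant 1.) The finite-dimensional Fredholm alternative says: either (I - K) is invertible, or ker(I - K) ≠ {0} and then range(I - K) = ker((I - K)^*)^⊥, with dim ker(I - K) = dim ker((I - K)^*). Since det(I - K) ≠ 0, 1 is not an eigenvalue of K and ker(I - K) = {0}, so we are in the first case: for every y there is a unique x = (I - K)^(-1) y. (Explicitly, by the Woodbury identity, (I - U V^T)^(-1) = I + U (I_2 - G)^(-1) V^T.)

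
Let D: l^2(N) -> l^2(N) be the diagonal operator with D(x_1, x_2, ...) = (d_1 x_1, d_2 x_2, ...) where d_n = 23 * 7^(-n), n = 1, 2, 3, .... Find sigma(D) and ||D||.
sigma(D) = {23 * 7^(-n) : n ≥ 1} ∪ {0}; ||D|| = 23/7

A bounded diagonal operator on l^2 with diagonal entries d_n has spectrum equal to the closure of {d_n : n ≥ 1}: every d_n is an eigenvalue (with eigenvector e_n), so {d_n} ⊂ sigma(D); the spectrum is closed, so its closure is too; and for lambda not in the closure, (D - lambda I) has bounded inverse (the diagonal entries 1/(d_n - lambda) are bounded). For our sequence d_n = 23 * 7^(-n), n = 1, 2, 3, ...:
  - {d_n} = {23 * 7^(-n) : n ≥ 1}; the only limit point is 0
  - closure = {23 * 7^(-n) : n ≥ 1} ∪ {0}
For the norm: a diagonal operator has ||D|| = sup_n |d_n|. Here d_n = 23 * 7^(-n) is positive and decreasing, so sup_n |d_n| = d_1 = 23/7. So ||D|| = 23/7.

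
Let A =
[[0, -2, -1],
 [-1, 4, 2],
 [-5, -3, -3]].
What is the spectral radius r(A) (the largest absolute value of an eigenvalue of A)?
r(A) = (4 + sqrt(20))/2 ≈ 4.2361

The eigenvalues of A are the roots of its characteristic polynomial. With M = A (coefficients from the trace, the sum of principal 2x2 minors, and det A):
  p(λ) = det(λ I - M) = λ^3 - λ^2 - 13λ - 3.
By the rational root theorem any rational root is an integer divisor of 3. Testing λ = -3: p(-3) = -27 - 9 + 39 - 3 = 0, so λ = -3 is a root. Dividing out (λ + 3) leaves p(λ) = (λ + 3)(λ^2 - 4λ - 1). For λ^2 - 4λ - 1 the discriminant is 20. It is nonnegative but not a perfect square, so the roots are real and irrational: λ = (4 ± sqrt(20))/2 ≈ 4.2361, -0.2361.
Thus the eigenvalues (to 4 decimals) are 4.2361 (modulus 4.2361); -0.2361 (modulus 0.2361); -3 (modulus 3). The spectral radius is the largest modulus: r(A) = (4 + sqrt(20))/2 ≈ 4.2361. (Cross-check: r(A) ≤ ||A||_2 ≈ 7.233; equality holds whenever A is normal, though it can also hold for some non-normal A.)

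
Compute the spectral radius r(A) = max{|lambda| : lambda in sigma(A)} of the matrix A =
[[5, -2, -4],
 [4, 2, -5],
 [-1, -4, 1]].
r(A) ≈ 7.1576

The eigenvalues of A are the roots of its characteristic polynomial. With M = A (coefficients from the trace, the sum of principal 2x2 minors, and det A):
  p(λ) = det(λ I - M) = λ^3 - 8λ^2 + λ + 36.
No integer candidate from the rational root theorem (±divisors of 36) is a root, so the roots are irrational. The cubic discriminant is Δ = 33612 > 0, so there are three distinct real roots. p(-2) = -6 and p(-1) = 26 have opposite signs, so a root lies in (-2, -1); Newton's method refines it to λ ≈ -1.8607. p(2) = 14 and p(3) = -6 have opposite signs, so a root lies in (2, 3); Newton's method refines it to λ ≈ 2.7031. p(7) = -6 and p(8) = 44 have opposite signs, so a root lies in (7, 8); Newton's method refines it to λ ≈ 7.1576. Check (Vieta): the three roots sum to 8, matching tr M = 8.
Thus the eigenvalues (to 4 decimals) are -1.8607 (modulus 1.8607); 2.7031 (modulus 2.7031); 7.1576 (modulus 7.1576). The spectral radius is the largest modulus: r(A) ≈ 7.1576. (Cross-check: r(A) ≤ ||A||_2 ≈ 9.1399; equality holds whenever A is normal, though it can also hold for some non-normal A.)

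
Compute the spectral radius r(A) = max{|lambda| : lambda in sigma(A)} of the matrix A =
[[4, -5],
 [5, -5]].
r(A) = sqrt(5) ≈ 2.2361

The eigenvalues of A are the roots of its characteristic polynomial. With M = A (coefficients from the trace and determinant):
  p(λ) = det(λ I - M) = λ^2 + λ + 5.
For λ^2 + λ + 5 the discriminant is -19. It is negative, so the roots are the complex-conjugate pair λ = -1/2 ± (sqrt(19)/2) i ≈ -0.5 ± 2.1794i. For a conjugate pair the product of the roots equals the constant term, so |λ|^2 = 5 and |λ| = sqrt(5) ≈ 2.2361.
Thus the eigenvalues (to 4 decimals) are -0.5 ± 2.1794i (modulus 2.2361). The spectral radius is the largest modulus: r(A) = sqrt(5) ≈ 2.2361. (Cross-check: r(A) ≤ ||A||_2 ≈ 9.5249; equality holds whenever A is normal, though it can also hold for some non-normal A.)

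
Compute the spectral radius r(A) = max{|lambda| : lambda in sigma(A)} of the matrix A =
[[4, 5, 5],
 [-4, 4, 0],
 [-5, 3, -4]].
r(A) ≈ 6.6354

The eigenvalues of A are the roots of its characteristic polynomial. With M = A (coefficients from the trace, the sum of principal 2x2 minors, and det A):
  p(λ) = det(λ I - M) = λ^3 - 4λ^2 + 29λ + 104.
No integer candidate from the rational root theorem (±divisors of 104) is a root, so the roots are irrational. The cubic discriminant is Δ = -566660 < 0, so there is one real root and a complex-conjugate pair. p(-3) = -46 and p(-2) = 22 have opposite signs, so a root lies in (-3, -2); Newton's method refines it to λ ≈ -2.3621. Dividing out (λ - (-2.3621)) leaves approximately λ^2 - 6.3621λ + 44.0281. For λ^2 - 6.3621λ + 44.0281 the discriminant is -135.6359. It is negative, so the remaining roots are the complex-conjugate pair λ ≈ 3.1811 ± 5.8231i. Their product equals the constant term, so |λ|^2 ≈ 44.0281 and |λ| ≈ 6.6354.
Thus the eigenvalues (to 4 decimals) are -2.3621 (modulus 2.3621); 3.1811 ± 5.8231i (modulus 6.6354). The spectral radius is the largest modulus: r(A) ≈ 6.6354. (Cross-check: r(A) ≤ ||A||_2 ≈ 9.476; equality holds whenever A is normal, though it can also hold for some non-normal A.)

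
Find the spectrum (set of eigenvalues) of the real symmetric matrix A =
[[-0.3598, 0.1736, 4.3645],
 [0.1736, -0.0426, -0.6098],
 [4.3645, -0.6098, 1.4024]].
sigma(A) ≈ {-4, 0, 5}

A is real symmetric, so its spectrum consists of real eigenvalues. Expanding the characteristic polynomial of the displayed matrix gives
  det(λ I - A) = p(λ) = λ^3 + (-1)λ^2 + (-20)λ + (0).
Solving p(λ) = 0 yields eigenvalues ≈ -4, 0, 5. (A is shown rounded to 4 decimals, so these recover the underlying integer eigenvalues to within that precision.)
Verification: the trace of A = 1 equals the sum of eigenvalues 1, and det(A) ≈ 0.0004 matches the eigenvalue product 0.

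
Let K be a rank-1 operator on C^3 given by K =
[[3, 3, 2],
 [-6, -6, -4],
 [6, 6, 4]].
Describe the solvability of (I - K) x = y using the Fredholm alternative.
(I - K) is singular (det(I - K) = 0, i.e. 1 ∈ sigma(K)). (I - K) x = y is solvable iff y ⊥ ker((I - K)^*) = span{(3, 3, 2)}, i.e. iff 3y_1 + 3y_2 + 2y_3 = 0. When solvable, the solutions are x = y + c·(1, -2, 2), c arbitrary (ker(I - K) = span{(1, -2, 2)}, dimension 1).

K has rank 1, so it is an outer product K = u v^T: every row of K is a multiple of one row vector. Reading off the entries, u = (1, -2, 2) and v = (3, 3, 2) (row i of K equals u_i·v^T). A rank-one matrix u v^T satisfies K u = u (v·u) and kills the (2)-dimensional subspace v^⊥, so its characteristic polynomial is lambda^2 (lambda - v·u) with v·u = tr K = 1. Hence the eigenvalues of I - K are 1 (multiplicity 2) and 1 - (1) = 0, so det(I - K) = 0. (Direct check: I - K =
[[-2, -3, -2],
 [6, 7, 4],
 [-6, -6, -3]]
has determinant 0.) So 1 is an eigenvalue of K and (I - K) is not invertible. The finite-dimensional Fredholm alternative says: either (I - K) is invertible, or ker(I - K) ≠ {0} and then range(I - K) = ker((I - K)^*)^⊥, with dim ker(I - K) = dim ker((I - K)^*). We are in the second case, so we need both kernels. Kernel of I - K: (I - K) u = u - u (v·u) = u - u = 0, so ker(I - K) = span{u} = span{(1, -2, 2)} (it is exactly 1-dimensional because rank(I - K) = 2). Kernel of the adjoint: K is real, so (I - K)^* = I - K^T = I - v u^T, and (I - v u^T) v = v - v (u·v) = 0; hence ker((I - K)^*) = span{v} = span{(3, 3, 2)}. Therefore (I - K) x = y is solvable iff <y, v> = 0, i.e. iff 3y_1 + 3y_2 + 2y_3 = 0. When this holds, K y = u (v·y) = 0, so (I - K) y = y and x = y is a particular solution; the full solution set is the line x = y + c·u = y + c·(1, -2, 2), c ∈ C.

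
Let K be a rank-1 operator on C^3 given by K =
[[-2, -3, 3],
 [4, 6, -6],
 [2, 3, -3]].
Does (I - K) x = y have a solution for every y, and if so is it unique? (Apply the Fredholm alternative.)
(I - K) is singular (det(I - K) = 0, i.e. 1 ∈ sigma(K)). (I - K) x = y is solvable iff y ⊥ ker((I - K)^*) = span{(-2, -3, 3)}, i.e. iff -2y_1 - 3y_2 + 3y_3 = 0. When solvable, the solutions are x = y + c·(1, -2, -1), c arbitrary (ker(I - K) = span{(1, -2, -1)}, dimension 1).

K has rank 1, so it is an outer product K = u v^T: every row of K is a multiple of one row vector. Reading off the entries, u = (1, -2, -1) and v = (-2, -3, 3) (row i of K equals u_i·v^T). A rank-one matrix u v^T satisfies K u = u (v·u) and kills the (2)-dimensional subspace v^⊥, so its characteristic polynomial is lambda^2 (lambda - v·u) with v·u = tr K = 1. Hence the eigenvalues of I - K are 1 (multiplicity 2) and 1 - (1) = 0, so det(I - K) = 0. (Direct check: I - K =
[[3, 3, -3],
 [-4, -5, 6],
 [-2, -3, 4]]
has determinant 0.) So 1 is an eigenvalue of K and (I - K) is not invertible. The finite-dimensional Fredholm alternative says: either (I - K) is invertible, or ker(I - K) ≠ {0} and then range(I - K) = ker((I - K)^*)^⊥, with dim ker(I - K) = dim ker((I - K)^*). We are in the second case, so we need both kernels. Kernel of I - K: (I - K) u = u - u (v·u) = u - u = 0, so ker(I - K) = span{u} = span{(1, -2, -1)} (it is exactly 1-dimensional because rank(I - K) = 2). Kernel of the adjoint: K is real, so (I - K)^* = I - K^T = I - v u^T, and (I - v u^T) v = v - v (u·v) = 0; hence ker((I - K)^*) = span{v} = span{(-2, -3, 3)}. Therefore (I - K) x = y is solvable iff <y, v> = 0, i.e. iff -2y_1 - 3y_2 + 3y_3 = 0. When this holds, K y = u (v·y) = 0, so (I - K) y = y and x = y is a particular solution; the full solution set is the line x = y + c·u = y + c·(1, -2, -1), c ∈ C.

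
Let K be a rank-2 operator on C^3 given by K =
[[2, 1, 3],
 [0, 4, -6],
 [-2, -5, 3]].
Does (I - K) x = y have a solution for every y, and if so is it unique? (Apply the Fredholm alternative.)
(I - K) is invertible (det(I - K) = -6 ≠ 0), so for every y in C^3 the equation (I - K) x = y has a unique solution.

K has rank 2 and factors as K = U V^T = u1 v1^T + u2 v2^T with u1 = (0, 2, -2), v1 = (0, 2, -3), u2 = (-1, 0, 1), v2 = (-2, -1, -3) (multiplying out reproduces the displayed K). The nonzero eigenvalues of U V^T coincide with those of the 2 x 2 matrix G = V^T U = [[v1·u1, v1·u2], [v2·u1, v2·u2]] = [[10, -3], [4, -1]], and by the Sylvester determinant identity det(I_3 - U V^T) = det(I_2 - V^T U) = det([[-9, 3], [-4, 2]]) = (-9)(2) - (3)(-4) = -6. (Direct check: I - K =
[[-1, -1, -3],
 [0, -3, 6],
 [2, 5, -2]]
has determinant -6.) The finite-dimensional Fredholm alternative says: either (I - K) is invertible, or ker(I - K) ≠ {0} and then range(I - K) = ker((I - K)^*)^⊥, with dim ker(I - K) = dim ker((I - K)^*). Since det(I - K) ≠ 0, 1 is not an eigenvalue of K and ker(I - K) = {0}, so we are in the first case: for every y there is a unique x = (I - K)^(-1) y. (Explicitly, by the Woodbury identity, (I - U V^T)^(-1) = I + U (I_2 - G)^(-1) V^T.)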